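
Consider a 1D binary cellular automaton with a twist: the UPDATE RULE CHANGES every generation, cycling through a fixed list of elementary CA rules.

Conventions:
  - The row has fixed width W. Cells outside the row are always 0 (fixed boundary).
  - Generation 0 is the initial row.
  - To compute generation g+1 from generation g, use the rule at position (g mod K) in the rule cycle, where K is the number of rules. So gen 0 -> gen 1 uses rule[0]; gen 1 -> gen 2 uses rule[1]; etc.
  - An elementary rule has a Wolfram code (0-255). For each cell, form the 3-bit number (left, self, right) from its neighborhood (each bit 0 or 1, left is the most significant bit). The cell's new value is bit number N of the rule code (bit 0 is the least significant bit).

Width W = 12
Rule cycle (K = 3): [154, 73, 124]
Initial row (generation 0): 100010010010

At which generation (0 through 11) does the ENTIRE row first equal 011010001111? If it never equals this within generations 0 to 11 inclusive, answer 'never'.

Answer: never

Derivation:
Gen 0: 100010010010
Gen 1 (rule 154): 010101101101
Gen 2 (rule 73): 000001101100
Gen 3 (rule 124): 000001111110
Gen 4 (rule 154): 000011111101
Gen 5 (rule 73): 111010000100
Gen 6 (rule 124): 101111000110
Gen 7 (rule 154): 001110101101
Gen 8 (rule 73): 101010001100
Gen 9 (rule 124): 111111001110
Gen 10 (rule 154): 111110111101
Gen 11 (rule 73): 100010100100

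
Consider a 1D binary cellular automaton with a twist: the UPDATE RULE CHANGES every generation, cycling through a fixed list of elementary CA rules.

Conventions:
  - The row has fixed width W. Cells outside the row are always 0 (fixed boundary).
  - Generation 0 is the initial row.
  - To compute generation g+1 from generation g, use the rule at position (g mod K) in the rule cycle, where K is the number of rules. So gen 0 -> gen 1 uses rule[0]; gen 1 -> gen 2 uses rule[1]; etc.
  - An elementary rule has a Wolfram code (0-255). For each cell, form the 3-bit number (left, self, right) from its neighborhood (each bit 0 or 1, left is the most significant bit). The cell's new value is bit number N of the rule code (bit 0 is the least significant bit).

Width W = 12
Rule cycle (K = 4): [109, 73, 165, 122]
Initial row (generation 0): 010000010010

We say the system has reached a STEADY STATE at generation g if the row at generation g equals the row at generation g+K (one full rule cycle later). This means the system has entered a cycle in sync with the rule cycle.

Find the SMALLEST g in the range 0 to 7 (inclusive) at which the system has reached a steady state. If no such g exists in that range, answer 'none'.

Answer: 2

Derivation:
Gen 0: 010000010010
Gen 1 (rule 109): 010111010010
Gen 2 (rule 73): 000101000000
Gen 3 (rule 165): 110111011111
Gen 4 (rule 122): 111101110001
Gen 5 (rule 109): 100111010101
Gen 6 (rule 73): 000101000000
Gen 7 (rule 165): 110111011111
Gen 8 (rule 122): 111101110001
Gen 9 (rule 109): 100111010101
Gen 10 (rule 73): 000101000000
Gen 11 (rule 165): 110111011111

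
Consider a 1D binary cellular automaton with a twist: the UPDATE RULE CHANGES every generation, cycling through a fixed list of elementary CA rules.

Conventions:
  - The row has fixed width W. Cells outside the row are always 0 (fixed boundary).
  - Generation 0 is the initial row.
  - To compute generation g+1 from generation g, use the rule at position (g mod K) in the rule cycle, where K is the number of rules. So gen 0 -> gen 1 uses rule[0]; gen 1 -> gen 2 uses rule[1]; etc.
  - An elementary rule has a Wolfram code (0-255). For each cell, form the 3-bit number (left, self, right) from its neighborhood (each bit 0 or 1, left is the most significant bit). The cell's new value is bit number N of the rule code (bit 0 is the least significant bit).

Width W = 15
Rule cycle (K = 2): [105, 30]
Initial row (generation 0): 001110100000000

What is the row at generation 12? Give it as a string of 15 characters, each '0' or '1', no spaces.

Gen 0: 001110100000000
Gen 1 (rule 105): 101011001111111
Gen 2 (rule 30): 101010111000000
Gen 3 (rule 105): 010101101011111
Gen 4 (rule 30): 110101001010000
Gen 5 (rule 105): 111010000100111
Gen 6 (rule 30): 100011001111100
Gen 7 (rule 105): 001011001000101
Gen 8 (rule 30): 011010111101101
Gen 9 (rule 105): 011101100111110
Gen 10 (rule 30): 110001011100001
Gen 11 (rule 105): 110100110101100
Gen 12 (rule 30): 100111100101010

Answer: 100111100101010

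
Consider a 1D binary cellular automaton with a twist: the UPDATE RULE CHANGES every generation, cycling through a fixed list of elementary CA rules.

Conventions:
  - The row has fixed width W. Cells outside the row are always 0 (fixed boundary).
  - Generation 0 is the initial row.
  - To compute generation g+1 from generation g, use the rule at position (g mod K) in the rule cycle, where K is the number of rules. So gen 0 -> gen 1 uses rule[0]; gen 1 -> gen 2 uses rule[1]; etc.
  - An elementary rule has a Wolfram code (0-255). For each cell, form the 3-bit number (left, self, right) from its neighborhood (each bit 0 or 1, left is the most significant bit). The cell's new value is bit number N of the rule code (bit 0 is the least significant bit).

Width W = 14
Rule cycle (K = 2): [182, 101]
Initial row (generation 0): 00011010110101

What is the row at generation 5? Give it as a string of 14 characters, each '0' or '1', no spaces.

Answer: 00111001111111

Derivation:
Gen 0: 00011010110101
Gen 1 (rule 182): 00100111001111
Gen 2 (rule 101): 10100001000001
Gen 3 (rule 182): 11110011100011
Gen 4 (rule 101): 00010000101001
Gen 5 (rule 182): 00111001111111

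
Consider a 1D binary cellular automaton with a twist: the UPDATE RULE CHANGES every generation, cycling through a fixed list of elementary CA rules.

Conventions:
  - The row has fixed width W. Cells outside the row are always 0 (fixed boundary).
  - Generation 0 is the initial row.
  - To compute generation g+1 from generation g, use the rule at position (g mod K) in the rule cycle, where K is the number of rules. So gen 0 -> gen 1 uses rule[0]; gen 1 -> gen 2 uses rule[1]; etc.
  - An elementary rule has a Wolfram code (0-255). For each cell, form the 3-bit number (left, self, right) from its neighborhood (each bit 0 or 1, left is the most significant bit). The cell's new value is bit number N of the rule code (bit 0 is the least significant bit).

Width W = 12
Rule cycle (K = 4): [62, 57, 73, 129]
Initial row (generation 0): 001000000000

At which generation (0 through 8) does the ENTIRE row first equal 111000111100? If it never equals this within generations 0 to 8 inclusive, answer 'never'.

Gen 0: 001000000000
Gen 1 (rule 62): 011100000000
Gen 2 (rule 57): 010011111111
Gen 3 (rule 73): 000010000001
Gen 4 (rule 129): 111000111100
Gen 5 (rule 62): 100101100010
Gen 6 (rule 57): 010011011001
Gen 7 (rule 73): 000011011000
Gen 8 (rule 129): 111000000011

Answer: 4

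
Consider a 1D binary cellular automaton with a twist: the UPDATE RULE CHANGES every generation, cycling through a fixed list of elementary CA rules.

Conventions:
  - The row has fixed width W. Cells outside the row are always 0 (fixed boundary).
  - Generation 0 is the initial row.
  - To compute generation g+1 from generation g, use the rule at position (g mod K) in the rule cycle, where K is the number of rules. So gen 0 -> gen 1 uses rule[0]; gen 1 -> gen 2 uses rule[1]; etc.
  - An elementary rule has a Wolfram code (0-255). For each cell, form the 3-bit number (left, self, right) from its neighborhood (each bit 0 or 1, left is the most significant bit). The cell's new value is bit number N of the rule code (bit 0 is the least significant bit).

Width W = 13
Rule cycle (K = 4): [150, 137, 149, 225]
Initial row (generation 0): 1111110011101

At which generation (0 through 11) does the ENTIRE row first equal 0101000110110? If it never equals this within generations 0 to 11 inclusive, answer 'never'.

Gen 0: 1111110011101
Gen 1 (rule 150): 0111101101001
Gen 2 (rule 137): 0111001000000
Gen 3 (rule 149): 0010101111111
Gen 4 (rule 225): 1001010111111
Gen 5 (rule 150): 1111010011110
Gen 6 (rule 137): 1110000011100
Gen 7 (rule 149): 0101111001011
Gen 8 (rule 225): 0010111000101
Gen 9 (rule 150): 0110010101101
Gen 10 (rule 137): 0100000001000
Gen 11 (rule 149): 0111111101111

Answer: never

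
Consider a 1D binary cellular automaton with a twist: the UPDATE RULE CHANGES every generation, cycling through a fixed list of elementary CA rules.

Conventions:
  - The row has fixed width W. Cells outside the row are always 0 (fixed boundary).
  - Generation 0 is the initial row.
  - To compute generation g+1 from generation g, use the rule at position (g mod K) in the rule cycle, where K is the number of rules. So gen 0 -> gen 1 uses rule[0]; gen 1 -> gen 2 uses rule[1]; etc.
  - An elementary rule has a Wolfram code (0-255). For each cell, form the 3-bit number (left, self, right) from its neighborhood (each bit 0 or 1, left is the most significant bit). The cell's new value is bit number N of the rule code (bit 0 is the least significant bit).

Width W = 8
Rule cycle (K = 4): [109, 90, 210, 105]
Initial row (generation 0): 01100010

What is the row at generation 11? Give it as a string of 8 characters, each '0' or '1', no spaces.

Answer: 01110001

Derivation:
Gen 0: 01100010
Gen 1 (rule 109): 01101010
Gen 2 (rule 90): 11100001
Gen 3 (rule 210): 01110010
Gen 4 (rule 105): 01010000
Gen 5 (rule 109): 01110111
Gen 6 (rule 90): 11010101
Gen 7 (rule 210): 01000000
Gen 8 (rule 105): 00011111
Gen 9 (rule 109): 11010001
Gen 10 (rule 90): 11001010
Gen 11 (rule 210): 01110001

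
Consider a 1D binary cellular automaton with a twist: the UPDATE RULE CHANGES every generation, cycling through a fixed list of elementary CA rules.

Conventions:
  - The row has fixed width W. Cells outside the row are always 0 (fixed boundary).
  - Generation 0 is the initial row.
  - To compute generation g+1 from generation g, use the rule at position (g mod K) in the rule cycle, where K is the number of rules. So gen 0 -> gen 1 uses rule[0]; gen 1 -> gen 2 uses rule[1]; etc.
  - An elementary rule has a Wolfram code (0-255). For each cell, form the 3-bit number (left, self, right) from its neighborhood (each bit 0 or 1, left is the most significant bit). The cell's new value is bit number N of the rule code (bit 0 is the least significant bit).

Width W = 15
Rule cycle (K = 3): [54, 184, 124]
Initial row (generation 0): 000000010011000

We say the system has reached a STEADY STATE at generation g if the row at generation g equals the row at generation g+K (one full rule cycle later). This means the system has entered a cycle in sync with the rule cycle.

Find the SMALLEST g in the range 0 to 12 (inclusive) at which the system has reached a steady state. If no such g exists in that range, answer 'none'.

Answer: none

Derivation:
Gen 0: 000000010011000
Gen 1 (rule 54): 000000111100100
Gen 2 (rule 184): 000000111010010
Gen 3 (rule 124): 000000101111011
Gen 4 (rule 54): 000001110000100
Gen 5 (rule 184): 000001101000010
Gen 6 (rule 124): 000001111100011
Gen 7 (rule 54): 000010000010100
Gen 8 (rule 184): 000001000001010
Gen 9 (rule 124): 000001100001111
Gen 10 (rule 54): 000010010010000
Gen 11 (rule 184): 000001001001000
Gen 12 (rule 124): 000001101101100
Gen 13 (rule 54): 000010010010010
Gen 14 (rule 184): 000001001001001
Gen 15 (rule 124): 000001101101101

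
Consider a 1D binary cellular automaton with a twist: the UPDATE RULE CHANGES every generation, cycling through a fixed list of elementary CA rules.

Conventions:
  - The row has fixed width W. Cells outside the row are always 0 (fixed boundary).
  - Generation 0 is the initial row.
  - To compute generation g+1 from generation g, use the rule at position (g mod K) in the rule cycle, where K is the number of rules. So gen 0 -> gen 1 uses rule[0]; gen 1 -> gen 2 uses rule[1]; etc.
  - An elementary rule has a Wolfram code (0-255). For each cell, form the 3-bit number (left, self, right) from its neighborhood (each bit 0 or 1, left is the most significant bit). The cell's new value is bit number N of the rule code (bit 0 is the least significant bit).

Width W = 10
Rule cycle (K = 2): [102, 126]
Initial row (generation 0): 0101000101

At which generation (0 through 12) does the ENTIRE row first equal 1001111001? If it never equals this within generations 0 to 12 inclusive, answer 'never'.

Gen 0: 0101000101
Gen 1 (rule 102): 1111001111
Gen 2 (rule 126): 1001111001
Gen 3 (rule 102): 1010001011
Gen 4 (rule 126): 1111011111
Gen 5 (rule 102): 0001100001
Gen 6 (rule 126): 0011110011
Gen 7 (rule 102): 0100010101
Gen 8 (rule 126): 1110111111
Gen 9 (rule 102): 0011000001
Gen 10 (rule 126): 0111100011
Gen 11 (rule 102): 1000100101
Gen 12 (rule 126): 1101111111

Answer: 2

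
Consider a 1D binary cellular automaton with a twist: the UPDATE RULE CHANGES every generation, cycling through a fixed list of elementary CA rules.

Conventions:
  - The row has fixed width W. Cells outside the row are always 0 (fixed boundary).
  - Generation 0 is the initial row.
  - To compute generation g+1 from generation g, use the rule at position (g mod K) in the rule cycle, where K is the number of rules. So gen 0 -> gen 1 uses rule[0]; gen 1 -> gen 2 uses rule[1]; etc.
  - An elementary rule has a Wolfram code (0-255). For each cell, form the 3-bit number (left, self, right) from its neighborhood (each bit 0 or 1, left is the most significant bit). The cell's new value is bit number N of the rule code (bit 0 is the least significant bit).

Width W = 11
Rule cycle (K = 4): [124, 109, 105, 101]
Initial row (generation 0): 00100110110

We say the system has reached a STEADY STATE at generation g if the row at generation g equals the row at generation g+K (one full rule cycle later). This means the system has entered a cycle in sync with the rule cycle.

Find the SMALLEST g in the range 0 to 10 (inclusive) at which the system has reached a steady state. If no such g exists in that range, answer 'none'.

Answer: 1

Derivation:
Gen 0: 00100110110
Gen 1 (rule 124): 00110111111
Gen 2 (rule 109): 10111100001
Gen 3 (rule 105): 01100101100
Gen 4 (rule 101): 00100110101
Gen 5 (rule 124): 00110111111
Gen 6 (rule 109): 10111100001
Gen 7 (rule 105): 01100101100
Gen 8 (rule 101): 00100110101
Gen 9 (rule 124): 00110111111
Gen 10 (rule 109): 10111100001
Gen 11 (rule 105): 01100101100
Gen 12 (rule 101): 00100110101
Gen 13 (rule 124): 00110111111
Gen 14 (rule 109): 10111100001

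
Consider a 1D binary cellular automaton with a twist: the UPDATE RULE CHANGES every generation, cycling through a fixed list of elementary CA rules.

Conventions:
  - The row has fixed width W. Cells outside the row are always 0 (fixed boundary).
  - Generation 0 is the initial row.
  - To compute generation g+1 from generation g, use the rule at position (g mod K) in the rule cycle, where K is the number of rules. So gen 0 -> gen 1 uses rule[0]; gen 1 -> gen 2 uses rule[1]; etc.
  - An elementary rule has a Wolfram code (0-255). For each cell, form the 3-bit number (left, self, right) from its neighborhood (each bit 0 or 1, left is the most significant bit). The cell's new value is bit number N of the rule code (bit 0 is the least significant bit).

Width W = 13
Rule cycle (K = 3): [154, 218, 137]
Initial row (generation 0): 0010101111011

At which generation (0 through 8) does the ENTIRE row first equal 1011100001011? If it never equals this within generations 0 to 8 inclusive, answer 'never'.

Answer: never

Derivation:
Gen 0: 0010101111011
Gen 1 (rule 154): 0100001110010
Gen 2 (rule 218): 1010011111101
Gen 3 (rule 137): 0000011111000
Gen 4 (rule 154): 0000111110100
Gen 5 (rule 218): 0001111110010
Gen 6 (rule 137): 1101111100000
Gen 7 (rule 154): 1001111010000
Gen 8 (rule 218): 0111111001000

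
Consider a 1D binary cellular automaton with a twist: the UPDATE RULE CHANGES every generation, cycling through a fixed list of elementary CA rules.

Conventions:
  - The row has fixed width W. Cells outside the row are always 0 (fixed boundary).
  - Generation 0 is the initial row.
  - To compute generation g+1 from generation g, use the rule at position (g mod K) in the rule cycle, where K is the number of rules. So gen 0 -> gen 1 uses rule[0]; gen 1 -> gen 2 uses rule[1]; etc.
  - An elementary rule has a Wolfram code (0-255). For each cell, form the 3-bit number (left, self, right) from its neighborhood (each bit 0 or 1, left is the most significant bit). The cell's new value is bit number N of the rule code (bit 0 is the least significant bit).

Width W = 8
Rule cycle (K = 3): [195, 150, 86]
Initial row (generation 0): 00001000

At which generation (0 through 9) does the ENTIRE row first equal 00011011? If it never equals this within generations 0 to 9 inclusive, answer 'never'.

Answer: 5

Derivation:
Gen 0: 00001000
Gen 1 (rule 195): 11110011
Gen 2 (rule 150): 01101100
Gen 3 (rule 86): 10100110
Gen 4 (rule 195): 00001010
Gen 5 (rule 150): 00011011
Gen 6 (rule 86): 00101001
Gen 7 (rule 195): 11000010
Gen 8 (rule 150): 00100111
Gen 9 (rule 86): 01111001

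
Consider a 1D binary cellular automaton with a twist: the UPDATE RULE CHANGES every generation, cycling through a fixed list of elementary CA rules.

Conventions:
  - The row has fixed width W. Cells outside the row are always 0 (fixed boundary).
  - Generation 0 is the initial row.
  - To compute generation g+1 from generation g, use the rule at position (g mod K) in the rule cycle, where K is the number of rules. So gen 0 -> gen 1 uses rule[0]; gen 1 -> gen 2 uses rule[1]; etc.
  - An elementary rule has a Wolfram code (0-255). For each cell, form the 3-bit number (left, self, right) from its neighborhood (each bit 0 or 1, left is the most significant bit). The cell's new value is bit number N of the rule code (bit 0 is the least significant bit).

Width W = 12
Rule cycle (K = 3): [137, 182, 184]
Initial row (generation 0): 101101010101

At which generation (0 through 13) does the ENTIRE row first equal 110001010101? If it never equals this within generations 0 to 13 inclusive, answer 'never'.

Answer: never

Derivation:
Gen 0: 101101010101
Gen 1 (rule 137): 001000000000
Gen 2 (rule 182): 011100000000
Gen 3 (rule 184): 011010000000
Gen 4 (rule 137): 010000111111
Gen 5 (rule 182): 111001011110
Gen 6 (rule 184): 110100111101
Gen 7 (rule 137): 100000111000
Gen 8 (rule 182): 110001010100
Gen 9 (rule 184): 101000101010
Gen 10 (rule 137): 000010000000
Gen 11 (rule 182): 000111000000
Gen 12 (rule 184): 000110100000
Gen 13 (rule 137): 110100001111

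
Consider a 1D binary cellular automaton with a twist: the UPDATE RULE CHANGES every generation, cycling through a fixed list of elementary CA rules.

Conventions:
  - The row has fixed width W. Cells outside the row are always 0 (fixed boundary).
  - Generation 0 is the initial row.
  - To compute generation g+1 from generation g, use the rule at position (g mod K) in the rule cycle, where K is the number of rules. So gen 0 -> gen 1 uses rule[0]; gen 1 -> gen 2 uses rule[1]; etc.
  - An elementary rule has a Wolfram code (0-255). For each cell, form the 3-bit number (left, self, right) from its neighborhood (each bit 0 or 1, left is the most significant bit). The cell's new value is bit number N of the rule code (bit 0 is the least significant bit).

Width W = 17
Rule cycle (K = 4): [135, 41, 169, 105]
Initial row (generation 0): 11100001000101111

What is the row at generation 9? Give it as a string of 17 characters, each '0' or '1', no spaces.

Answer: 10101111000111110

Derivation:
Gen 0: 11100001000101111
Gen 1 (rule 135): 01001111011100110
Gen 2 (rule 41): 00001000110000100
Gen 3 (rule 169): 11100010100110001
Gen 4 (rule 105): 10101001000110100
Gen 5 (rule 135): 10101011011000101
Gen 6 (rule 41): 01010110110010010
Gen 7 (rule 169): 00101101100000000
Gen 8 (rule 105): 10011111101111111
Gen 9 (rule 135): 10101111000111110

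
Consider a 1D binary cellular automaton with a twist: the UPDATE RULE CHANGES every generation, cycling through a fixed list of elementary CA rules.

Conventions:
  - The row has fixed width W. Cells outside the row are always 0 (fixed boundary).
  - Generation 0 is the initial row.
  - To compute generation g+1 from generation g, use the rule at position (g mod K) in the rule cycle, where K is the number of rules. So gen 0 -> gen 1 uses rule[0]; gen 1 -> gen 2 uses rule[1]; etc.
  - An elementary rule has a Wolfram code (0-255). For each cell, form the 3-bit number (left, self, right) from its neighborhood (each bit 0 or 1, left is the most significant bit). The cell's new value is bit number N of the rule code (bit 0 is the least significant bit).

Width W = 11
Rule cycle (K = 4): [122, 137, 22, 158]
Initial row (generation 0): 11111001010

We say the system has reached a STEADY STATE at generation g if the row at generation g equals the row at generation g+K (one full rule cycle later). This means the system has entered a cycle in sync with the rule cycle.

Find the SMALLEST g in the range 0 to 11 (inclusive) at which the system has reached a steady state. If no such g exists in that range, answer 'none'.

Answer: none

Derivation:
Gen 0: 11111001010
Gen 1 (rule 122): 10001110101
Gen 2 (rule 137): 00101100000
Gen 3 (rule 22): 01100010000
Gen 4 (rule 158): 11010111000
Gen 5 (rule 122): 11101101100
Gen 6 (rule 137): 11001001001
Gen 7 (rule 22): 00111111111
Gen 8 (rule 158): 01111111110
Gen 9 (rule 122): 11000000011
Gen 10 (rule 137): 10011111010
Gen 11 (rule 22): 11100000011
Gen 12 (rule 158): 11010000110
Gen 13 (rule 122): 11101001111
Gen 14 (rule 137): 11000001110
Gen 15 (rule 22): 00100010001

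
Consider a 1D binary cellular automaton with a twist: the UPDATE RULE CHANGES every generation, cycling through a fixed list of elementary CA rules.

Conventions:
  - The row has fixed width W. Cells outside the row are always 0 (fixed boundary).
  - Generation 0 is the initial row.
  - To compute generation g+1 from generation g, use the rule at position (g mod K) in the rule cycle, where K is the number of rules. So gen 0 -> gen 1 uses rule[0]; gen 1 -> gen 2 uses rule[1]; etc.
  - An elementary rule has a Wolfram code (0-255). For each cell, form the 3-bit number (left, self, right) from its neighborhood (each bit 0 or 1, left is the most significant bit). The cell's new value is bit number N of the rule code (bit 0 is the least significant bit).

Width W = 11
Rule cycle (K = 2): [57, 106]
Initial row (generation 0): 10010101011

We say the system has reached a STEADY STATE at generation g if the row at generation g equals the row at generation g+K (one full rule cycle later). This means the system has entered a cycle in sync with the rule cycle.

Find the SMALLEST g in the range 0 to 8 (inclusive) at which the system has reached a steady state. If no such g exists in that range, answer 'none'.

Answer: 7

Derivation:
Gen 0: 10010101011
Gen 1 (rule 57): 01001010110
Gen 2 (rule 106): 10010101110
Gen 3 (rule 57): 01001011001
Gen 4 (rule 106): 10010111010
Gen 5 (rule 57): 01001100101
Gen 6 (rule 106): 10011101010
Gen 7 (rule 57): 01010010101
Gen 8 (rule 106): 10100101010
Gen 9 (rule 57): 01010010101
Gen 10 (rule 106): 10100101010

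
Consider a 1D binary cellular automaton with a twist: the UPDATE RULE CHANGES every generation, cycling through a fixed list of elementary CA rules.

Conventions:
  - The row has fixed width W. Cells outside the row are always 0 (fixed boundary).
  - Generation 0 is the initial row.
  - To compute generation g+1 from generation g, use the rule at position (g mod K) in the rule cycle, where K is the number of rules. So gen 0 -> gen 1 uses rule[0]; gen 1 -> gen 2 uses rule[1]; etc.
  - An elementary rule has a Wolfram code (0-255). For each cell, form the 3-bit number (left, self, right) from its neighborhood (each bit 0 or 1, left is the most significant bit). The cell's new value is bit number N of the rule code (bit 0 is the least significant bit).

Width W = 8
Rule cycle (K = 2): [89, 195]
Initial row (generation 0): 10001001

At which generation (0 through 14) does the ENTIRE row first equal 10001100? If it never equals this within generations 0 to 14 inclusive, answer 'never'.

Answer: 5

Derivation:
Gen 0: 10001001
Gen 1 (rule 89): 01100100
Gen 2 (rule 195): 10101001
Gen 3 (rule 89): 00000100
Gen 4 (rule 195): 11111001
Gen 5 (rule 89): 10001100
Gen 6 (rule 195): 00110101
Gen 7 (rule 89): 10110000
Gen 8 (rule 195): 00010111
Gen 9 (rule 89): 11000101
Gen 10 (rule 195): 01011000
Gen 11 (rule 89): 00011111
Gen 12 (rule 195): 11101111
Gen 13 (rule 89): 10101001
Gen 14 (rule 195): 00000010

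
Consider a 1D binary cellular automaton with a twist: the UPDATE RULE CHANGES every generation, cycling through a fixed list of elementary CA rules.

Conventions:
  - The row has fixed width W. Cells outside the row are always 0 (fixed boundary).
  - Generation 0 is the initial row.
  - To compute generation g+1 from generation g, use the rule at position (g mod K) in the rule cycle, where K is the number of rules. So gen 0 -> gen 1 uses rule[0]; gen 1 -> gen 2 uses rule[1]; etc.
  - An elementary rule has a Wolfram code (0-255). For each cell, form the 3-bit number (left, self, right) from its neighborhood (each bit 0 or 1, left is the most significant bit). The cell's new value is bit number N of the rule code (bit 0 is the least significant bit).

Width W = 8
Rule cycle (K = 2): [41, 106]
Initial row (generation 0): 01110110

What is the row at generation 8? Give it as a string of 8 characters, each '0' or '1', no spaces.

Gen 0: 01110110
Gen 1 (rule 41): 01001100
Gen 2 (rule 106): 10011100
Gen 3 (rule 41): 00010001
Gen 4 (rule 106): 00100010
Gen 5 (rule 41): 10001000
Gen 6 (rule 106): 00010000
Gen 7 (rule 41): 11000111
Gen 8 (rule 106): 11001101

Answer: 11001101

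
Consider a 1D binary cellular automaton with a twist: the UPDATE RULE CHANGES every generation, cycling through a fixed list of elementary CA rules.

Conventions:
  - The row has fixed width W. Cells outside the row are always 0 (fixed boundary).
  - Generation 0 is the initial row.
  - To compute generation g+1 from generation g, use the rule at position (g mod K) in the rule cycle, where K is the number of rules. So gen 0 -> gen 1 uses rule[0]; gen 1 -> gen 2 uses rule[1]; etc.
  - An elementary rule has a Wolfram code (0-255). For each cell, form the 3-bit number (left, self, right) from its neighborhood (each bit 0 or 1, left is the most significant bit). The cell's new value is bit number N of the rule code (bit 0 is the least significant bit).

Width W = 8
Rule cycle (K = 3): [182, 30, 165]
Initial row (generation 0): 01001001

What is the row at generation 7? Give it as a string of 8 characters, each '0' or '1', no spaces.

Gen 0: 01001001
Gen 1 (rule 182): 11111111
Gen 2 (rule 30): 10000000
Gen 3 (rule 165): 10111111
Gen 4 (rule 182): 11011110
Gen 5 (rule 30): 10010001
Gen 6 (rule 165): 10010101
Gen 7 (rule 182): 11111111

Answer: 11111111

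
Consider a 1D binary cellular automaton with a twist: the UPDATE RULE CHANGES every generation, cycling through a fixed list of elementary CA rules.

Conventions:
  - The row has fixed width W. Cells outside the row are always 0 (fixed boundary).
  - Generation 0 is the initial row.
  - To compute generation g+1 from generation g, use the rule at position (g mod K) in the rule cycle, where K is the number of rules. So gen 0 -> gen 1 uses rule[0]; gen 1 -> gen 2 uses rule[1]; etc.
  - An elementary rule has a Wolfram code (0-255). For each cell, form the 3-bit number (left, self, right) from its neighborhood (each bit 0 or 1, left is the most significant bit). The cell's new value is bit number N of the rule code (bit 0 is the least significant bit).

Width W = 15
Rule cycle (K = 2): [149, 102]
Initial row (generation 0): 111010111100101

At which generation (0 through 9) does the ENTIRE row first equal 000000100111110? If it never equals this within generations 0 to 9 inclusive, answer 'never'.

Answer: 3

Derivation:
Gen 0: 111010111100101
Gen 1 (rule 149): 010010011010101
Gen 2 (rule 102): 110110101111111
Gen 3 (rule 149): 000000100111110
Gen 4 (rule 102): 000001101000010
Gen 5 (rule 149): 111100001111011
Gen 6 (rule 102): 000100010001101
Gen 7 (rule 149): 110111011100001
Gen 8 (rule 102): 011001100100011
Gen 9 (rule 149): 000100010111000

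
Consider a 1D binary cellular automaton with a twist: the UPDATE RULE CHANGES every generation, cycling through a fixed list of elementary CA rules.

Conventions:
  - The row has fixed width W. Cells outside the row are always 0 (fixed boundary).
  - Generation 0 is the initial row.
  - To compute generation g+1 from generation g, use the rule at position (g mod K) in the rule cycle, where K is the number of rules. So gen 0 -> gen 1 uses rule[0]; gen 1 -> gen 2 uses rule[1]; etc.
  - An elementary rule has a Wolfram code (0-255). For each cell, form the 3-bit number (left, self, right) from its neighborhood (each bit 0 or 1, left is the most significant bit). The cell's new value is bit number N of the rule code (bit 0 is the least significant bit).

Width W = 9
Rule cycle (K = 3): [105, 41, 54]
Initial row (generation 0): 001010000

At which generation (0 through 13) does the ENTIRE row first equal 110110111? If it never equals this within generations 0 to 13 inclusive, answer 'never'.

Gen 0: 001010000
Gen 1 (rule 105): 100100111
Gen 2 (rule 41): 000000100
Gen 3 (rule 54): 000001110
Gen 4 (rule 105): 111101010
Gen 5 (rule 41): 100010100
Gen 6 (rule 54): 110111110
Gen 7 (rule 105): 111100010
Gen 8 (rule 41): 100001000
Gen 9 (rule 54): 110011100
Gen 10 (rule 105): 110010101
Gen 11 (rule 41): 100001010
Gen 12 (rule 54): 110011111
Gen 13 (rule 105): 110010001

Answer: never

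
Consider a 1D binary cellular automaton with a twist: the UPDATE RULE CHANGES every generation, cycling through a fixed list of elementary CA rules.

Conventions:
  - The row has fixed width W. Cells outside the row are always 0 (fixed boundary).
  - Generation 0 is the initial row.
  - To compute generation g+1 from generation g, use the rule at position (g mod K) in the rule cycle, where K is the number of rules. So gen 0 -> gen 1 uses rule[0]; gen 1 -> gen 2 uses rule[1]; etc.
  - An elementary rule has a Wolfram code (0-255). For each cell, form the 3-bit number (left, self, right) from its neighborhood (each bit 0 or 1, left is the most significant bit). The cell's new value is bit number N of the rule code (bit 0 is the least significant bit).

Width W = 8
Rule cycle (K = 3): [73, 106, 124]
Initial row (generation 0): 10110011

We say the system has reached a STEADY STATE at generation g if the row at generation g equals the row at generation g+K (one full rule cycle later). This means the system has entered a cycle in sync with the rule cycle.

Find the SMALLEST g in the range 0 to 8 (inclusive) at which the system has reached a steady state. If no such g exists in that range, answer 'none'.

Gen 0: 10110011
Gen 1 (rule 73): 00110011
Gen 2 (rule 106): 01110111
Gen 3 (rule 124): 01011101
Gen 4 (rule 73): 00010100
Gen 5 (rule 106): 00101000
Gen 6 (rule 124): 00111100
Gen 7 (rule 73): 10100101
Gen 8 (rule 106): 01001010
Gen 9 (rule 124): 01101111
Gen 10 (rule 73): 01101001
Gen 11 (rule 106): 11110010

Answer: none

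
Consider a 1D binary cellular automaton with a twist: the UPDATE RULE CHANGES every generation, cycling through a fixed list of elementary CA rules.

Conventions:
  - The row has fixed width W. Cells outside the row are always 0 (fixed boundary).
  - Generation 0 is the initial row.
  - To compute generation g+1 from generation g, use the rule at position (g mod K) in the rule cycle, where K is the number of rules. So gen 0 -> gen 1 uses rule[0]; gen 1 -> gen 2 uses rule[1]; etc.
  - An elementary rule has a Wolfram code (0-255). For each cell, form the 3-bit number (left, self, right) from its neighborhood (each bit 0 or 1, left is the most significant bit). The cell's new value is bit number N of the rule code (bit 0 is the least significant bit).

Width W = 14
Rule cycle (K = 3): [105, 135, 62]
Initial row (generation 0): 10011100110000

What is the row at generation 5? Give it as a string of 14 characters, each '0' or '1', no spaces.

Answer: 11101011101101

Derivation:
Gen 0: 10011100110000
Gen 1 (rule 105): 00010100110111
Gen 2 (rule 135): 11110101000010
Gen 3 (rule 62): 10001111100111
Gen 4 (rule 105): 00101000100101
Gen 5 (rule 135): 11101011101101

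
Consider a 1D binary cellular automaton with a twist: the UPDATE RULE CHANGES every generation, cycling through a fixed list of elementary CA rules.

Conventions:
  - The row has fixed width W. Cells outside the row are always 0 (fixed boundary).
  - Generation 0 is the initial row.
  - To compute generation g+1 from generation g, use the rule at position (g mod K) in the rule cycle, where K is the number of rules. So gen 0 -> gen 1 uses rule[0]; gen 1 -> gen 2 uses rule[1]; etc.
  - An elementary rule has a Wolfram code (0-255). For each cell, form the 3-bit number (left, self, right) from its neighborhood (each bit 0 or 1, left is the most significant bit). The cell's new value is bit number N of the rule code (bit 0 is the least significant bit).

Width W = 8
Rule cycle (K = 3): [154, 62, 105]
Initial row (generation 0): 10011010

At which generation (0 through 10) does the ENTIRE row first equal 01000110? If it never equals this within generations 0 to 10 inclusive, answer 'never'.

Gen 0: 10011010
Gen 1 (rule 154): 01110001
Gen 2 (rule 62): 11001011
Gen 3 (rule 105): 11000111
Gen 4 (rule 154): 10101110
Gen 5 (rule 62): 11111001
Gen 6 (rule 105): 10001000
Gen 7 (rule 154): 01010100
Gen 8 (rule 62): 11111110
Gen 9 (rule 105): 10000010
Gen 10 (rule 154): 01000101

Answer: never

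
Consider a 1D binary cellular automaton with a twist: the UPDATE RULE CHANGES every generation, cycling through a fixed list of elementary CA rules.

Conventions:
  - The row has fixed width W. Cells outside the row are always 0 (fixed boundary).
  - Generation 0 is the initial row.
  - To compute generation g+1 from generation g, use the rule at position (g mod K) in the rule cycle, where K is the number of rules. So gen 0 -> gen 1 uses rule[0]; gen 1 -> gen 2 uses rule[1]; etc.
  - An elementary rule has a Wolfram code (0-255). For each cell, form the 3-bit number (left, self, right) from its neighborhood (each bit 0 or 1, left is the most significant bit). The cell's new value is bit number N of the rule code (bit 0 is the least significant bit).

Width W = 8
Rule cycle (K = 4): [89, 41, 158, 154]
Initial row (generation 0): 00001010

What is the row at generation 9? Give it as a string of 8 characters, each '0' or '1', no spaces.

Answer: 10100011

Derivation:
Gen 0: 00001010
Gen 1 (rule 89): 11100001
Gen 2 (rule 41): 10001100
Gen 3 (rule 158): 11011010
Gen 4 (rule 154): 10010001
Gen 5 (rule 89): 01001100
Gen 6 (rule 41): 00001001
Gen 7 (rule 158): 00011111
Gen 8 (rule 154): 00111110
Gen 9 (rule 89): 10100011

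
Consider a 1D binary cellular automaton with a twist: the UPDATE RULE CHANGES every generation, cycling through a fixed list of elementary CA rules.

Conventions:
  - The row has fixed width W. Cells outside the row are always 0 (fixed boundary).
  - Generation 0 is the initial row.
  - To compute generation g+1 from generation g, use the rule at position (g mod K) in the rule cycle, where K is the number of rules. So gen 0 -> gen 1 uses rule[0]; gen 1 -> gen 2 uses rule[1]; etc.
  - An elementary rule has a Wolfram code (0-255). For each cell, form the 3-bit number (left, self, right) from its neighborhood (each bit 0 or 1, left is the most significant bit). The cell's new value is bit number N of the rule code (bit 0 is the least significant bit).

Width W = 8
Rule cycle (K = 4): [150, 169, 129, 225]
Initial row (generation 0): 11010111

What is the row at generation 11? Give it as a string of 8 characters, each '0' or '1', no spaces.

Answer: 00100001

Derivation:
Gen 0: 11010111
Gen 1 (rule 150): 00010010
Gen 2 (rule 169): 11000000
Gen 3 (rule 129): 00011111
Gen 4 (rule 225): 11001111
Gen 5 (rule 150): 00110110
Gen 6 (rule 169): 10101100
Gen 7 (rule 129): 00000001
Gen 8 (rule 225): 11111100
Gen 9 (rule 150): 01111010
Gen 10 (rule 169): 01110100
Gen 11 (rule 129): 00100001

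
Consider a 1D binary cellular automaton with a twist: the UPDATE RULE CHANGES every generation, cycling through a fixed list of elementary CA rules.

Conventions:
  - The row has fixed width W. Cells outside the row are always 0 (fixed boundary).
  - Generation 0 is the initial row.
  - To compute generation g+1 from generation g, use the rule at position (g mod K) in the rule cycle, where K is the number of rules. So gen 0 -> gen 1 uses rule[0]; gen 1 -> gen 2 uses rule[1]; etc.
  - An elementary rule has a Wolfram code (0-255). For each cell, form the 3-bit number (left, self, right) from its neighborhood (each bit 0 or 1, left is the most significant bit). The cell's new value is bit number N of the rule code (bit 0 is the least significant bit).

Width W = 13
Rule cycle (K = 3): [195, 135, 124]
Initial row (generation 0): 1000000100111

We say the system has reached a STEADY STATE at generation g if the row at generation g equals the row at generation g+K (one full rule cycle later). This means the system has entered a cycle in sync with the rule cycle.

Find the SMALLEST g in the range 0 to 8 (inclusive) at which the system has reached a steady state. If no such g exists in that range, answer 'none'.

Answer: none

Derivation:
Gen 0: 1000000100111
Gen 1 (rule 195): 0011111001011
Gen 2 (rule 135): 1101110011000
Gen 3 (rule 124): 1111011011100
Gen 4 (rule 195): 0111001001101
Gen 5 (rule 135): 1010011010001
Gen 6 (rule 124): 1111011111001
Gen 7 (rule 195): 0111001111010
Gen 8 (rule 135): 1010010110010
Gen 9 (rule 124): 1111011111011
Gen 10 (rule 195): 0111001111001
Gen 11 (rule 135): 1010010110011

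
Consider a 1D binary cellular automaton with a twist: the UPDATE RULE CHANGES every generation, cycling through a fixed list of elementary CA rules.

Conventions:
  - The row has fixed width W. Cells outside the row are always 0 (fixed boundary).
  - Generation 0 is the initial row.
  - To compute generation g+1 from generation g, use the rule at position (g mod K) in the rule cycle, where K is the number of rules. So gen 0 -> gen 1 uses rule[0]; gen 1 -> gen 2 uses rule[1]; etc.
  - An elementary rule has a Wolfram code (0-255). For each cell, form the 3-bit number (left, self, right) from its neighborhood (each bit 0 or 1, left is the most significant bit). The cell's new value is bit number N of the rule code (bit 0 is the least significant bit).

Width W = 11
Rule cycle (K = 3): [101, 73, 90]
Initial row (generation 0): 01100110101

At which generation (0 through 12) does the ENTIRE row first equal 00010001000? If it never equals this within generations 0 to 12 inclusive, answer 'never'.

Answer: 9

Derivation:
Gen 0: 01100110101
Gen 1 (rule 101): 00100011111
Gen 2 (rule 73): 10001010001
Gen 3 (rule 90): 01010001010
Gen 4 (rule 101): 01110101110
Gen 5 (rule 73): 01010001010
Gen 6 (rule 90): 10001010001
Gen 7 (rule 101): 10101110101
Gen 8 (rule 73): 00001010000
Gen 9 (rule 90): 00010001000
Gen 10 (rule 101): 11010101011
Gen 11 (rule 73): 11000000011
Gen 12 (rule 90): 11100000111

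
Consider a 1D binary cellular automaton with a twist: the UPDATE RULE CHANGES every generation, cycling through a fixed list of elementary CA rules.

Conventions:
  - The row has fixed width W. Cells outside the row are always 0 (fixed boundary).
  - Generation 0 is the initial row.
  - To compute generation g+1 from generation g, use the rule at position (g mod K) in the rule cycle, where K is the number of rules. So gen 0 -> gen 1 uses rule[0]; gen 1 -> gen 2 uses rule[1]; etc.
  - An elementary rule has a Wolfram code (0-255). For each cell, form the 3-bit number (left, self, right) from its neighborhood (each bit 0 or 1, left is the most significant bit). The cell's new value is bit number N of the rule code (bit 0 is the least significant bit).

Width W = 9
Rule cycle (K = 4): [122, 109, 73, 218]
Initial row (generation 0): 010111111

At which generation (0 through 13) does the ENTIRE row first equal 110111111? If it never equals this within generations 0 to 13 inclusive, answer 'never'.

Gen 0: 010111111
Gen 1 (rule 122): 101100001
Gen 2 (rule 109): 111101101
Gen 3 (rule 73): 100101100
Gen 4 (rule 218): 011001110
Gen 5 (rule 122): 111111011
Gen 6 (rule 109): 100001111
Gen 7 (rule 73): 001101001
Gen 8 (rule 218): 011100110
Gen 9 (rule 122): 110111111
Gen 10 (rule 109): 111100001
Gen 11 (rule 73): 100101100
Gen 12 (rule 218): 011001110
Gen 13 (rule 122): 111111011

Answer: 9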